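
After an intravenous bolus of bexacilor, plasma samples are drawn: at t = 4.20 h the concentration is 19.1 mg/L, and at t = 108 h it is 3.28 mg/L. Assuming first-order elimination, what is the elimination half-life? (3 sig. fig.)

40.8 hours

k = ln(C₁/C₂) / (t₂ − t₁) = ln(19.1/3.28) / (108 − 4.20)
  = 1.762 / 103.8 = 0.01697 h⁻¹
t½ = ln 2 / k = ln 2 / 0.01697 ≈ 40.8 hours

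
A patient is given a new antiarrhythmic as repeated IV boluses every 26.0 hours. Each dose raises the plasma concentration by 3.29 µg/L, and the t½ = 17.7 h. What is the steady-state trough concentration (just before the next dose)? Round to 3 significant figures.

k = ln 2 / 17.7 = 0.03916 h⁻¹
Fraction remaining after one interval: e^(−kτ) = e^(−0.03916 × 26.0) = 0.3613
R = 1 / (1 − 0.3613) = 1.566
Css,max = 3.29 × 1.566 = 5.151 µg/L
Css,min = Css,max × e^(−kτ) = 5.151 × 0.3613 ≈ 1.86 µg/L

1.86 µg/L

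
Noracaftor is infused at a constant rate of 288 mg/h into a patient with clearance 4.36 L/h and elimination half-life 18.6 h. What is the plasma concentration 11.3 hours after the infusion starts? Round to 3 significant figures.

22.7 µg/mL

Css = rate / CL = 288 / 4.36 = 66.06 µg/mL
k = ln 2 / 18.6 = 0.03727 h⁻¹
C(t) = Css (1 − e^(−kt)) = 66.06 × (1 − e^(−0.4211)) = 66.06 × 0.3437 ≈ 22.7 µg/mL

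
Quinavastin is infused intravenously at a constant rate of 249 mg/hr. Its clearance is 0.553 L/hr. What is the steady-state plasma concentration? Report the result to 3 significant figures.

Css = infusion rate / CL = 249 / 0.553 ≈ 450 mg/L

450 mg/L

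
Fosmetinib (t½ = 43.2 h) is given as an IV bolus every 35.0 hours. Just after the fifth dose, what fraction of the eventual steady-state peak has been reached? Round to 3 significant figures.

0.940

k = ln 2 / 43.2 = 0.01605 h⁻¹
f_n = 1 − e^(−nkτ) = 1 − e^(−5 × 0.01605 × 35.0) = 1 − e^(−2.808) = 1 − 0.06033 ≈ 0.940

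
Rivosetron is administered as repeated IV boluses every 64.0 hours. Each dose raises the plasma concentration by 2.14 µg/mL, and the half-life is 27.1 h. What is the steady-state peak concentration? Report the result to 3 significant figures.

2.66 µg/mL

k = ln 2 / 27.1 = 0.02558 h⁻¹
Fraction remaining after one interval: e^(−kτ) = e^(−0.02558 × 64.0) = 0.1946
R = 1 / (1 − 0.1946) = 1.242
Css,max = 2.14 × 1.242 ≈ 2.66 µg/mL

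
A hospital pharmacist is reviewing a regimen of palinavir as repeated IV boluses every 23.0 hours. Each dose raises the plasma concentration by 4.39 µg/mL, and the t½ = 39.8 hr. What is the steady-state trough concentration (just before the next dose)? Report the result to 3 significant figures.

8.91 µg/mL

k = ln 2 / 39.8 = 0.01742 hr⁻¹
Fraction remaining after one interval: e^(−kτ) = e^(−0.01742 × 23.0) = 0.6699
R = 1 / (1 − 0.6699) = 3.030
Css,max = 4.39 × 3.030 = 13.30 µg/mL
Css,min = Css,max × e^(−kτ) = 13.30 × 0.6699 ≈ 8.91 µg/mL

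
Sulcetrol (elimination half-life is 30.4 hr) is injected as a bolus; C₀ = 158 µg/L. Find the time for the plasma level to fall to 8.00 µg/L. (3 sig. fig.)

k = ln 2 / 30.4 = 0.02280 hr⁻¹
C(t) = C₀ e^(−kt)  ⇒  t = ln(C₀/C) / k
t = ln(158/8.00) / 0.02280 = 2.983 / 0.02280 ≈ 131 hours

131 hours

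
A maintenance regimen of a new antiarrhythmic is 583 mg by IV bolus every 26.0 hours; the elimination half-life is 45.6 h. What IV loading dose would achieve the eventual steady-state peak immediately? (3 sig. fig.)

1790 mg

k = ln 2 / 45.6 = 0.01520 h⁻¹
Accumulation ratio R = 1 / (1 − e^(−kτ)) = 1 / (1 − e^(−0.01520×26.0)) = 1 / (1 − 0.6735) = 3.063
Loading dose = maintenance dose × R = 583 × 3.063 ≈ 1790 mg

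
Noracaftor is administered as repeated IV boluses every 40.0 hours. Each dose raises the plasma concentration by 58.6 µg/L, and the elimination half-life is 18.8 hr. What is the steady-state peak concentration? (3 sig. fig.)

76.0 µg/L

k = ln 2 / 18.8 = 0.03687 hr⁻¹
Fraction remaining after one interval: e^(−kτ) = e^(−0.03687 × 40.0) = 0.2288
R = 1 / (1 − 0.2288) = 1.297
Css,max = 58.6 × 1.297 ≈ 76.0 µg/L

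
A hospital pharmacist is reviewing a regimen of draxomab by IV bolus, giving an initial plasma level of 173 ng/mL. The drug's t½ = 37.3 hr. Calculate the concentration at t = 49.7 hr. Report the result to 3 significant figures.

k = ln 2 / 37.3 = 0.01858 hr⁻¹
49.7 hr is 1.332 half-lives, so C = 173 × (1/2)^1.332 = 173 × 0.3971 ≈ 68.7 ng/mL

68.7 ng/mL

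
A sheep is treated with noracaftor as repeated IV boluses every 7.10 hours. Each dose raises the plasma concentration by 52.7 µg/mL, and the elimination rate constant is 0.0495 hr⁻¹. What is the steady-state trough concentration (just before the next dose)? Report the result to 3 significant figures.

Fraction remaining after one interval: e^(−kτ) = e^(−0.04950 × 7.10) = 0.7037
R = 1 / (1 − 0.7037) = 3.375
Css,max = 52.7 × 3.375 = 177.8 µg/mL
Css,min = Css,max × e^(−kτ) = 177.8 × 0.7037 ≈ 125 µg/mL

125 µg/mL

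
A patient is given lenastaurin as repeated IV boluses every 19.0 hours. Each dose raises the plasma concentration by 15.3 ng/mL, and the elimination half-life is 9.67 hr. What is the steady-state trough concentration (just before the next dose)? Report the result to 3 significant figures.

k = ln 2 / 9.67 = 0.07168 hr⁻¹
Fraction remaining after one interval: e^(−kτ) = e^(−0.07168 × 19.0) = 0.2562
R = 1 / (1 − 0.2562) = 1.344
Css,max = 15.3 × 1.344 = 20.57 ng/mL
Css,min = Css,max × e^(−kτ) = 20.57 × 0.2562 ≈ 5.27 ng/mL

5.27 ng/mL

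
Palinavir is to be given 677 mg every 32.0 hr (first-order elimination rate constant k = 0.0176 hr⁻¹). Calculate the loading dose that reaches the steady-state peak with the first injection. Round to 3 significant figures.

Accumulation ratio R = 1 / (1 − e^(−kτ)) = 1 / (1 − e^(−0.01760×32.0)) = 1 / (1 − 0.5694) = 2.322
Loading dose = maintenance dose × R = 677 × 2.322 ≈ 1570 mg

1570 mg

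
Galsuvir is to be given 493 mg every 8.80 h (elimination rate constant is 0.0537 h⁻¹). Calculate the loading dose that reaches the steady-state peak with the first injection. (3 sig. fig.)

Accumulation ratio R = 1 / (1 − e^(−kτ)) = 1 / (1 − e^(−0.05370×8.80)) = 1 / (1 − 0.6234) = 2.655
Loading dose = maintenance dose × R = 493 × 2.655 ≈ 1310 mg

1310 mg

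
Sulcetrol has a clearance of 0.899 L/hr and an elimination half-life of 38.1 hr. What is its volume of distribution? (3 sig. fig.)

k = ln 2 / t½ = ln 2 / 38.1 = 0.01819 hr⁻¹
V = CL / k = 0.899 / 0.01819 ≈ 49.4 L

49.4 L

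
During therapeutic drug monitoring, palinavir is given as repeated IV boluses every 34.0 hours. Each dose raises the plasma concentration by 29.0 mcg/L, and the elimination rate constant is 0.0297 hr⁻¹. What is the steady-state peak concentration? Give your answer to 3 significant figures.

Fraction remaining after one interval: e^(−kτ) = e^(−0.02970 × 34.0) = 0.3643
R = 1 / (1 − 0.3643) = 1.573
Css,max = 29.0 × 1.573 ≈ 45.6 mcg/L

45.6 mcg/L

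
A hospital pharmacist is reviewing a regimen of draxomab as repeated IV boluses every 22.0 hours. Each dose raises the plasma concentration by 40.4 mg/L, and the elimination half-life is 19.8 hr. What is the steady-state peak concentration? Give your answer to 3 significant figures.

75.2 mg/L

k = ln 2 / 19.8 = 0.03501 hr⁻¹
Fraction remaining after one interval: e^(−kτ) = e^(−0.03501 × 22.0) = 0.4629
R = 1 / (1 − 0.4629) = 1.862
Css,max = 40.4 × 1.862 ≈ 75.2 mg/L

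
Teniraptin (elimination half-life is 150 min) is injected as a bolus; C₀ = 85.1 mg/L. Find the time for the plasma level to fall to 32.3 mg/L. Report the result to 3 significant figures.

k = ln 2 / 150 = 0.004621 min⁻¹
C(t) = C₀ e^(−kt)  ⇒  t = ln(C₀/C) / k
t = ln(85.1/32.3) / 0.004621 = 0.9688 / 0.004621 ≈ 210 minutes

210 minutes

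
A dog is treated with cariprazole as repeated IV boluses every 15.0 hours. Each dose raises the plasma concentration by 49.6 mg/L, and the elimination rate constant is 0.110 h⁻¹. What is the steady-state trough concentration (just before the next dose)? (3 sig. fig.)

11.8 mg/L

Fraction remaining after one interval: e^(−kτ) = e^(−0.1100 × 15.0) = 0.1920
R = 1 / (1 − 0.1920) = 1.238
Css,max = 49.6 × 1.238 = 61.39 mg/L
Css,min = Css,max × e^(−kτ) = 61.39 × 0.1920 ≈ 11.8 mg/L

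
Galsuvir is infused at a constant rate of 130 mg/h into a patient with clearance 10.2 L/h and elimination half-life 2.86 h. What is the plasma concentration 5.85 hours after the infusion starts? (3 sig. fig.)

Css = rate / CL = 130 / 10.2 = 12.75 µg/mL
k = ln 2 / 2.86 = 0.2424 h⁻¹
C(t) = Css (1 − e^(−kt)) = 12.75 × (1 − e^(−1.418)) = 12.75 × 0.7578 ≈ 9.66 µg/mL

9.66 µg/mL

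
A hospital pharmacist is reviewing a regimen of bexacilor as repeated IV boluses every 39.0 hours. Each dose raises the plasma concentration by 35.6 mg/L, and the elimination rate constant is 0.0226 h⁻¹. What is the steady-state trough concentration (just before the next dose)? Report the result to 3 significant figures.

Fraction remaining after one interval: e^(−kτ) = e^(−0.02260 × 39.0) = 0.4142
R = 1 / (1 − 0.4142) = 1.707
Css,max = 35.6 × 1.707 = 60.77 mg/L
Css,min = Css,max × e^(−kτ) = 60.77 × 0.4142 ≈ 25.2 mg/L

25.2 mg/L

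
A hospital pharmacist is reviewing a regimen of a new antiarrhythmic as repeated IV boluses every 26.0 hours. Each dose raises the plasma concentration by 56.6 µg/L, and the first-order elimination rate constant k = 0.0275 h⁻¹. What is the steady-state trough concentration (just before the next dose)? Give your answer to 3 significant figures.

54.2 µg/L

Fraction remaining after one interval: e^(−kτ) = e^(−0.02750 × 26.0) = 0.4892
R = 1 / (1 − 0.4892) = 1.958
Css,max = 56.6 × 1.958 = 110.8 µg/L
Css,min = Css,max × e^(−kτ) = 110.8 × 0.4892 ≈ 54.2 µg/L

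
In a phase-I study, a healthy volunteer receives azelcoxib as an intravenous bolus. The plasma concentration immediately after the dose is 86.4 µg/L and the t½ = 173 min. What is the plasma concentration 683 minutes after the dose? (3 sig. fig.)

5.60 µg/L

k = ln 2 / 173 = 0.004007 min⁻¹
683 min is 3.948 half-lives, so C = 86.4 × (1/2)^3.948 = 86.4 × 0.06479 ≈ 5.60 µg/L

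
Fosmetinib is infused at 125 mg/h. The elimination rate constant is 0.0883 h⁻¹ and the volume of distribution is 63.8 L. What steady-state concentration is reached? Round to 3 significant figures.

CL = k · V = 0.0883 × 63.8 = 5.634 L/h
Css = rate / CL = 125 / 5.634 ≈ 22.2 mg/L

22.2 mg/L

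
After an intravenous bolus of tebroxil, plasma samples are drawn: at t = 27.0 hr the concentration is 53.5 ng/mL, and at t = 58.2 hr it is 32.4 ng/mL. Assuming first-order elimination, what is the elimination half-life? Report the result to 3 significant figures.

k = ln(C₁/C₂) / (t₂ − t₁) = ln(53.5/32.4) / (58.2 − 27.0)
  = 0.5015 / 31.20 = 0.01607 hr⁻¹
t½ = ln 2 / k = ln 2 / 0.01607 ≈ 43.1 hours

43.1 hours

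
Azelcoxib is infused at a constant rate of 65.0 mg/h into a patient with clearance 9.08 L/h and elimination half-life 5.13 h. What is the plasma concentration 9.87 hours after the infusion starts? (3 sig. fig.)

Css = rate / CL = 65.0 / 9.08 = 7.159 mg/L
k = ln 2 / 5.13 = 0.1351 h⁻¹
C(t) = Css (1 − e^(−kt)) = 7.159 × (1 − e^(−1.334)) = 7.159 × 0.7365 ≈ 5.27 mg/L

5.27 mg/L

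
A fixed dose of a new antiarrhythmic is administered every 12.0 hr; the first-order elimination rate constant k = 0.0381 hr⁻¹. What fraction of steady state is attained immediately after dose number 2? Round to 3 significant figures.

0.599

f_n = 1 − e^(−nkτ) = 1 − e^(−2 × 0.03810 × 12.0) = 1 − e^(−0.9144) = 1 − 0.4008 ≈ 0.599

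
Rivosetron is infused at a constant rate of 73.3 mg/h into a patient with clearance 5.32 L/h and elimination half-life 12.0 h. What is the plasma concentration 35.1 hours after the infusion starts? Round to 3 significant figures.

12.0 mg/L

Css = rate / CL = 73.3 / 5.32 = 13.78 mg/L
k = ln 2 / 12.0 = 0.05776 h⁻¹
C(t) = Css (1 − e^(−kt)) = 13.78 × (1 − e^(−2.027)) = 13.78 × 0.8683 ≈ 12.0 mg/L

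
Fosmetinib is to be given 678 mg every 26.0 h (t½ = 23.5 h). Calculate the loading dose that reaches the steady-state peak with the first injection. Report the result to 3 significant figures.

k = ln 2 / 23.5 = 0.02950 h⁻¹
Accumulation ratio R = 1 / (1 − e^(−kτ)) = 1 / (1 − e^(−0.02950×26.0)) = 1 / (1 − 0.4645) = 1.867
Loading dose = maintenance dose × R = 678 × 1.867 ≈ 1270 mg

1270 mg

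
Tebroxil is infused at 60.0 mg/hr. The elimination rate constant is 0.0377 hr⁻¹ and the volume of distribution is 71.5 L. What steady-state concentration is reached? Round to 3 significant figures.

22.3 mg/L

CL = k · V = 0.0377 × 71.5 = 2.696 L/hr
Css = rate / CL = 60.0 / 2.696 ≈ 22.3 mg/L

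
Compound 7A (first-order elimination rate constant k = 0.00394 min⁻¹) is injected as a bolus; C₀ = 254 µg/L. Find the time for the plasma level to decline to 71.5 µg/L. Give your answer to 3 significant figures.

C(t) = C₀ e^(−kt)  ⇒  t = ln(C₀/C) / k
t = ln(254/71.5) / 0.003940 = 1.268 / 0.003940 ≈ 322 minutes

322 minutes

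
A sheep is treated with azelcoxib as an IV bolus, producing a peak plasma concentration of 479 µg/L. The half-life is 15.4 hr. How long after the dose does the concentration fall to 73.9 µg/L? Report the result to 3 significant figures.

k = ln 2 / 15.4 = 0.04501 hr⁻¹
C(t) = C₀ e^(−kt)  ⇒  t = ln(C₀/C) / k
t = ln(479/73.9) / 0.04501 = 1.869 / 0.04501 ≈ 41.5 hours

41.5 hours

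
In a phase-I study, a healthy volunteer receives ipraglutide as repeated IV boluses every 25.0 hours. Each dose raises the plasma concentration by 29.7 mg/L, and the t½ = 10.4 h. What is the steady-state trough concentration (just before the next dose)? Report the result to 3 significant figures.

6.92 mg/L

k = ln 2 / 10.4 = 0.06665 h⁻¹
Fraction remaining after one interval: e^(−kτ) = e^(−0.06665 × 25.0) = 0.1890
R = 1 / (1 − 0.1890) = 1.233
Css,max = 29.7 × 1.233 = 36.62 mg/L
Css,min = Css,max × e^(−kτ) = 36.62 × 0.1890 ≈ 6.92 mg/L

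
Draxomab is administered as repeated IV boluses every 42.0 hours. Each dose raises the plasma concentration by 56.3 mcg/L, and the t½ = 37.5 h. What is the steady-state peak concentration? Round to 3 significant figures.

k = ln 2 / 37.5 = 0.01848 h⁻¹
Fraction remaining after one interval: e^(−kτ) = e^(−0.01848 × 42.0) = 0.4601
R = 1 / (1 − 0.4601) = 1.852
Css,max = 56.3 × 1.852 ≈ 104 mcg/L

104 mcg/L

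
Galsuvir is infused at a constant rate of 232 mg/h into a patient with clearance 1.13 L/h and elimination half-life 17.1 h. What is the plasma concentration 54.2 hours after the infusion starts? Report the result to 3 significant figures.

182 µg/mL

Css = rate / CL = 232 / 1.13 = 205.3 µg/mL
k = ln 2 / 17.1 = 0.04053 h⁻¹
C(t) = Css (1 − e^(−kt)) = 205.3 × (1 − e^(−2.197)) = 205.3 × 0.8889 ≈ 182 µg/mL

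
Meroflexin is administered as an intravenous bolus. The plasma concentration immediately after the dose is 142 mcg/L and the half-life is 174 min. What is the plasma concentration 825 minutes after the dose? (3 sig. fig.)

5.31 mcg/L

k = ln 2 / 174 = 0.003984 min⁻¹
C(t) = C₀ e^(−kt) = 142 × e^(−0.003984 × 825) = 142 × e^(−3.286) = 142 × 0.03739 ≈ 5.31 mcg/L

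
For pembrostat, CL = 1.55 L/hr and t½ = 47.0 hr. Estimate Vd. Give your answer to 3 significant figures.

105 L

k = ln 2 / t½ = ln 2 / 47.0 = 0.01475 hr⁻¹
V = CL / k = 1.55 / 0.01475 ≈ 105 L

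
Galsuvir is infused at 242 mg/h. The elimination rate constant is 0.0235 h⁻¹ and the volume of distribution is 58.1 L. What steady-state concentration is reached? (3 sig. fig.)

177 mg/L

CL = k · V = 0.0235 × 58.1 = 1.365 L/h
Css = rate / CL = 242 / 1.365 ≈ 177 mg/L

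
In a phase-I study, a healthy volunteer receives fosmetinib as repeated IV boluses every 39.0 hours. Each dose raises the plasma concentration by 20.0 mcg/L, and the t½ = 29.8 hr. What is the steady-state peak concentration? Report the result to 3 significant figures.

k = ln 2 / 29.8 = 0.02326 hr⁻¹
Fraction remaining after one interval: e^(−kτ) = e^(−0.02326 × 39.0) = 0.4037
R = 1 / (1 − 0.4037) = 1.677
Css,max = 20.0 × 1.677 ≈ 33.5 mcg/L

33.5 mcg/L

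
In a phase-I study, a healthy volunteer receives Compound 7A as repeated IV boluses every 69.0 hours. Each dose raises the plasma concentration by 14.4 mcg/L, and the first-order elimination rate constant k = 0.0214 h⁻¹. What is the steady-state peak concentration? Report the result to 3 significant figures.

Fraction remaining after one interval: e^(−kτ) = e^(−0.02140 × 69.0) = 0.2284
R = 1 / (1 − 0.2284) = 1.296
Css,max = 14.4 × 1.296 ≈ 18.7 mcg/L

18.7 mcg/L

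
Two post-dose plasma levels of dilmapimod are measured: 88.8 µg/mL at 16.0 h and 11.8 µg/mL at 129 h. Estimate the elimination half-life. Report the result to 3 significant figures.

38.8 hours

k = ln(C₁/C₂) / (t₂ − t₁) = ln(88.8/11.8) / (129 − 16.0)
  = 2.018 / 113.0 = 0.01786 h⁻¹
t½ = ln 2 / k = ln 2 / 0.01786 ≈ 38.8 hours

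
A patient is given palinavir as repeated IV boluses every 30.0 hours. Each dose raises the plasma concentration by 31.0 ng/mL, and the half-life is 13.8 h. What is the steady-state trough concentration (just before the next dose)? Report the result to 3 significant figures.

8.83 ng/mL

k = ln 2 / 13.8 = 0.05023 h⁻¹
Fraction remaining after one interval: e^(−kτ) = e^(−0.05023 × 30.0) = 0.2216
R = 1 / (1 − 0.2216) = 1.285
Css,max = 31.0 × 1.285 = 39.83 ng/mL
Css,min = Css,max × e^(−kτ) = 39.83 × 0.2216 ≈ 8.83 ng/mL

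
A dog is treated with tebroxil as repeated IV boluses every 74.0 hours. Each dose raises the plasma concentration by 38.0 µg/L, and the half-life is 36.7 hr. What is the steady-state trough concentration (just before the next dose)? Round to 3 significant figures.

k = ln 2 / 36.7 = 0.01889 hr⁻¹
Fraction remaining after one interval: e^(−kτ) = e^(−0.01889 × 74.0) = 0.2472
R = 1 / (1 − 0.2472) = 1.328
Css,max = 38.0 × 1.328 = 50.48 µg/L
Css,min = Css,max × e^(−kτ) = 50.48 × 0.2472 ≈ 12.5 µg/L

12.5 µg/L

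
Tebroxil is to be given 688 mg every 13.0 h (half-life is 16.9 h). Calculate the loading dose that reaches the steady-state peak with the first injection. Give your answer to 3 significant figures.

1660 mg

k = ln 2 / 16.9 = 0.04101 h⁻¹
Accumulation ratio R = 1 / (1 − e^(−kτ)) = 1 / (1 − e^(−0.04101×13.0)) = 1 / (1 − 0.5867) = 2.420
Loading dose = maintenance dose × R = 688 × 2.420 ≈ 1660 mg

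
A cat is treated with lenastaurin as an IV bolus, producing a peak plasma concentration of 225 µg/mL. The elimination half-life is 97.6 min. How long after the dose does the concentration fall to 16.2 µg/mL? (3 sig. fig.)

k = ln 2 / 97.6 = 0.007102 min⁻¹
C(t) = C₀ e^(−kt)  ⇒  t = ln(C₀/C) / k
t = ln(225/16.2) / 0.007102 = 2.631 / 0.007102 ≈ 370 minutes

370 minutes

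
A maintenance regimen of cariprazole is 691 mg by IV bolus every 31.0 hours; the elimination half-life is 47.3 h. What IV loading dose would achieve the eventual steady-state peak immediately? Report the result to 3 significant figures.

1890 mg

k = ln 2 / 47.3 = 0.01465 h⁻¹
Accumulation ratio R = 1 / (1 − e^(−kτ)) = 1 / (1 − e^(−0.01465×31.0)) = 1 / (1 − 0.6349) = 2.739
Loading dose = maintenance dose × R = 691 × 2.739 ≈ 1890 mg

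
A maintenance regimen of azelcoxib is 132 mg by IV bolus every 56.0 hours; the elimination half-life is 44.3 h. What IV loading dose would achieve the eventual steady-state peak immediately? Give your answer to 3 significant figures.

k = ln 2 / 44.3 = 0.01565 h⁻¹
Accumulation ratio R = 1 / (1 − e^(−kτ)) = 1 / (1 − e^(−0.01565×56.0)) = 1 / (1 − 0.4164) = 1.713
Loading dose = maintenance dose × R = 132 × 1.713 ≈ 226 mg

226 mg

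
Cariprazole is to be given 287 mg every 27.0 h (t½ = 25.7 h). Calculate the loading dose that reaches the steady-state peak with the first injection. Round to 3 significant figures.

k = ln 2 / 25.7 = 0.02697 h⁻¹
Accumulation ratio R = 1 / (1 − e^(−kτ)) = 1 / (1 − e^(−0.02697×27.0)) = 1 / (1 − 0.4828) = 1.933
Loading dose = maintenance dose × R = 287 × 1.933 ≈ 555 mg

555 mg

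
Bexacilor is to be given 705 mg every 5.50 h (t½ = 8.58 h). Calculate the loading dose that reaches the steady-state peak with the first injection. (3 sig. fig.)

1970 mg

k = ln 2 / 8.58 = 0.08079 h⁻¹
Accumulation ratio R = 1 / (1 − e^(−kτ)) = 1 / (1 − e^(−0.08079×5.50)) = 1 / (1 − 0.6413) = 2.788
Loading dose = maintenance dose × R = 705 × 2.788 ≈ 1970 mg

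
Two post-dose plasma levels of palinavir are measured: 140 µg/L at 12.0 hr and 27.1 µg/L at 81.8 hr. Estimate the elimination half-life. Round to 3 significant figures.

29.5 hours

k = ln(C₁/C₂) / (t₂ − t₁) = ln(140/27.1) / (81.8 − 12.0)
  = 1.642 / 69.80 = 0.02353 hr⁻¹
t½ = ln 2 / k = ln 2 / 0.02353 ≈ 29.5 hours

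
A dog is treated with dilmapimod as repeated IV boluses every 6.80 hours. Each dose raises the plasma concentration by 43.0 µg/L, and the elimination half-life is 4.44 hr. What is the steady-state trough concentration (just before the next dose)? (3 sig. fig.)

22.7 µg/L

k = ln 2 / 4.44 = 0.1561 hr⁻¹
Fraction remaining after one interval: e^(−kτ) = e^(−0.1561 × 6.80) = 0.3459
R = 1 / (1 − 0.3459) = 1.529
Css,max = 43.0 × 1.529 = 65.74 µg/L
Css,min = Css,max × e^(−kτ) = 65.74 × 0.3459 ≈ 22.7 µg/L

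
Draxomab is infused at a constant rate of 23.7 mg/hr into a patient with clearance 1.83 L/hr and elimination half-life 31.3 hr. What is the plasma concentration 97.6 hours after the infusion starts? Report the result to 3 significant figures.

11.5 mg/L

Css = rate / CL = 23.7 / 1.83 = 12.95 mg/L
k = ln 2 / 31.3 = 0.02215 hr⁻¹
C(t) = Css (1 − e^(−kt)) = 12.95 × (1 − e^(−2.161)) = 12.95 × 0.8848 ≈ 11.5 mg/L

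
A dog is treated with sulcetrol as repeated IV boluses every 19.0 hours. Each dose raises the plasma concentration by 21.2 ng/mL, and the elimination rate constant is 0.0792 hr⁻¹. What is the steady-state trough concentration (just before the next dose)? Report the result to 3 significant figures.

Fraction remaining after one interval: e^(−kτ) = e^(−0.07920 × 19.0) = 0.2221
R = 1 / (1 − 0.2221) = 1.285
Css,max = 21.2 × 1.285 = 27.25 ng/mL
Css,min = Css,max × e^(−kτ) = 27.25 × 0.2221 ≈ 6.05 ng/mL

6.05 ng/mL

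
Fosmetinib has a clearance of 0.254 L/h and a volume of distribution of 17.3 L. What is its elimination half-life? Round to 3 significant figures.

k = CL / V = 0.254 / 17.3 = 0.01468 h⁻¹
t½ = ln 2 / k = ln 2 / 0.01468 ≈ 47.2 hours

47.2 hours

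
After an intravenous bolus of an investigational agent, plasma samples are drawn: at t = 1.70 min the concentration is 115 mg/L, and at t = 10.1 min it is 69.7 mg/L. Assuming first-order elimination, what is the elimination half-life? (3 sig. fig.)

k = ln(C₁/C₂) / (t₂ − t₁) = ln(115/69.7) / (10.1 − 1.70)
  = 0.5007 / 8.400 = 0.05961 min⁻¹
t½ = ln 2 / k = ln 2 / 0.05961 ≈ 11.6 minutes

11.6 minutes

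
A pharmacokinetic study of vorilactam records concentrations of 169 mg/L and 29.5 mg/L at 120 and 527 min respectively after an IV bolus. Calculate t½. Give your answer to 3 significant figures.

162 minutes

k = ln(C₁/C₂) / (t₂ − t₁) = ln(169/29.5) / (527 − 120)
  = 1.746 / 407.0 = 0.004289 min⁻¹
t½ = ln 2 / k = ln 2 / 0.004289 ≈ 162 minutes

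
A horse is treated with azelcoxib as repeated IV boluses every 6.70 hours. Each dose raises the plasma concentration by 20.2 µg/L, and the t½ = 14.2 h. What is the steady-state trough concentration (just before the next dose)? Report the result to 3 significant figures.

52.2 µg/L

k = ln 2 / 14.2 = 0.04881 h⁻¹
Fraction remaining after one interval: e^(−kτ) = e^(−0.04881 × 6.70) = 0.7210
R = 1 / (1 − 0.7210) = 3.585
Css,max = 20.2 × 3.585 = 72.41 µg/L
Css,min = Css,max × e^(−kτ) = 72.41 × 0.7210 ≈ 52.2 µg/L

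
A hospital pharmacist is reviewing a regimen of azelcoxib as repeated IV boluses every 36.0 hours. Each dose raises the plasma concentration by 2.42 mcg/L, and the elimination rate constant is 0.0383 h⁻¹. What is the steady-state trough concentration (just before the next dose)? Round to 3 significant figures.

0.815 mcg/L

Fraction remaining after one interval: e^(−kτ) = e^(−0.03830 × 36.0) = 0.2519
R = 1 / (1 − 0.2519) = 1.337
Css,max = 2.42 × 1.337 = 3.235 mcg/L
Css,min = Css,max × e^(−kτ) = 3.235 × 0.2519 ≈ 0.815 mcg/L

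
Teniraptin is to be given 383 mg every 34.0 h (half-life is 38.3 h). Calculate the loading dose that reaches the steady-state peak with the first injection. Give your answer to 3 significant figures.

k = ln 2 / 38.3 = 0.01810 h⁻¹
Accumulation ratio R = 1 / (1 − e^(−kτ)) = 1 / (1 − e^(−0.01810×34.0)) = 1 / (1 − 0.5405) = 2.176
Loading dose = maintenance dose × R = 383 × 2.176 ≈ 833 mg

833 mg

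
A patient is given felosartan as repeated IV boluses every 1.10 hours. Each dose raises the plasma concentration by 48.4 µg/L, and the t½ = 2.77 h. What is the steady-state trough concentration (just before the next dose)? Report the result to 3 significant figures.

k = ln 2 / 2.77 = 0.2502 h⁻¹
Fraction remaining after one interval: e^(−kτ) = e^(−0.2502 × 1.10) = 0.7594
R = 1 / (1 − 0.7594) = 4.156
Css,max = 48.4 × 4.156 = 201.1 µg/L
Css,min = Css,max × e^(−kτ) = 201.1 × 0.7594 ≈ 153 µg/L

153 µg/L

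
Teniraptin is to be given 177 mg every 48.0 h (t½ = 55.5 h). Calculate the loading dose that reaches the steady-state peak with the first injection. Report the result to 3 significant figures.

393 mg

k = ln 2 / 55.5 = 0.01249 h⁻¹
Accumulation ratio R = 1 / (1 − e^(−kτ)) = 1 / (1 − e^(−0.01249×48.0)) = 1 / (1 − 0.5491) = 2.218
Loading dose = maintenance dose × R = 177 × 2.218 ≈ 393 mg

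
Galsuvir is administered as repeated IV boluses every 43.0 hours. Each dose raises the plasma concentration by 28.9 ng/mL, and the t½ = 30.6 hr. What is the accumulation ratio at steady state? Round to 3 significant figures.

k = ln 2 / 30.6 = 0.02265 hr⁻¹
Fraction remaining after one interval: e^(−kτ) = e^(−0.02265 × 43.0) = 0.3776
R = 1 / (1 − 0.3776) = 1 / 0.6224 ≈ 1.61

1.61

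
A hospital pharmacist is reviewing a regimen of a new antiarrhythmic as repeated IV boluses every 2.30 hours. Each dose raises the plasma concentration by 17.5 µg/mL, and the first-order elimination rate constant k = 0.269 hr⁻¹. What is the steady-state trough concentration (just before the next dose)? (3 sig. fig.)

Fraction remaining after one interval: e^(−kτ) = e^(−0.2690 × 2.30) = 0.5386
R = 1 / (1 − 0.5386) = 2.168
Css,max = 17.5 × 2.168 = 37.93 µg/mL
Css,min = Css,max × e^(−kτ) = 37.93 × 0.5386 ≈ 20.4 µg/mL

20.4 µg/mL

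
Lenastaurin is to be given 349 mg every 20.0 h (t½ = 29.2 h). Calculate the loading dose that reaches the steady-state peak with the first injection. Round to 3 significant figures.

k = ln 2 / 29.2 = 0.02374 h⁻¹
Accumulation ratio R = 1 / (1 − e^(−kτ)) = 1 / (1 − e^(−0.02374×20.0)) = 1 / (1 − 0.6220) = 2.646
Loading dose = maintenance dose × R = 349 × 2.646 ≈ 923 mg

923 mg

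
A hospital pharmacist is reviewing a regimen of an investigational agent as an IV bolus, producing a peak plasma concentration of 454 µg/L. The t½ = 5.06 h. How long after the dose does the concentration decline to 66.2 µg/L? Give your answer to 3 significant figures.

k = ln 2 / 5.06 = 0.1370 h⁻¹
C(t) = C₀ e^(−kt)  ⇒  t = ln(C₀/C) / k
t = ln(454/66.2) / 0.1370 = 1.925 / 0.1370 ≈ 14.1 hours

14.1 hours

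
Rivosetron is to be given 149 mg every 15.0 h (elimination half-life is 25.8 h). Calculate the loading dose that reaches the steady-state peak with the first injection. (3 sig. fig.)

k = ln 2 / 25.8 = 0.02687 h⁻¹
Accumulation ratio R = 1 / (1 − e^(−kτ)) = 1 / (1 − e^(−0.02687×15.0)) = 1 / (1 − 0.6683) = 3.015
Loading dose = maintenance dose × R = 149 × 3.015 ≈ 449 mg

449 mg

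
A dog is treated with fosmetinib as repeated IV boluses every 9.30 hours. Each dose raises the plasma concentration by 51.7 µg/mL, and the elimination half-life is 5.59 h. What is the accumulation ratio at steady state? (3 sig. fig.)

k = ln 2 / 5.59 = 0.1240 h⁻¹
Fraction remaining after one interval: e^(−kτ) = e^(−0.1240 × 9.30) = 0.3156
R = 1 / (1 − 0.3156) = 1 / 0.6844 ≈ 1.46

1.46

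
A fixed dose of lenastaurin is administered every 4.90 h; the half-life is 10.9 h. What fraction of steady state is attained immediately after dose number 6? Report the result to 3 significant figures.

0.846

k = ln 2 / 10.9 = 0.06359 h⁻¹
f_n = 1 − e^(−nkτ) = 1 − e^(−6 × 0.06359 × 4.90) = 1 − e^(−1.870) = 1 − 0.1542 ≈ 0.846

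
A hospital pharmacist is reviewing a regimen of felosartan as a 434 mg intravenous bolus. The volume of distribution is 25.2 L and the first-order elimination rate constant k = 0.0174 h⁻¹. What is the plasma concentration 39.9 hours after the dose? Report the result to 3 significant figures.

C₀ = dose / V = 434 / 25.2 = 17.22 µg/mL
C(t) = C₀ e^(−kt) = 17.22 × e^(−0.01740 × 39.9) = 17.22 × e^(−0.6943) = 17.22 × 0.4994 ≈ 8.60 µg/mL

8.60 µg/mL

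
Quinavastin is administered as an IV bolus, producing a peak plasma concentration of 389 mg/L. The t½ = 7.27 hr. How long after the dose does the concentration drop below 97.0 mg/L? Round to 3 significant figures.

14.6 hours

k = ln 2 / 7.27 = 0.09534 hr⁻¹
C(t) = C₀ e^(−kt)  ⇒  t = ln(C₀/C) / k
t = ln(389/97.0) / 0.09534 = 1.389 / 0.09534 ≈ 14.6 hours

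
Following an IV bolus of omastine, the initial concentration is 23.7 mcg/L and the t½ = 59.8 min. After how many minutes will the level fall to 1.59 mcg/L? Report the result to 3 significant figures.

k = ln 2 / 59.8 = 0.01159 min⁻¹
C(t) = C₀ e^(−kt)  ⇒  t = ln(C₀/C) / k
t = ln(23.7/1.59) / 0.01159 = 2.702 / 0.01159 ≈ 233 minutes

233 minutes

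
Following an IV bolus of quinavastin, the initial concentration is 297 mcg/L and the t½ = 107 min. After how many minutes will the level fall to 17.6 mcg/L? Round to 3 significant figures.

436 minutes

k = ln 2 / 107 = 0.006478 min⁻¹
C(t) = C₀ e^(−kt)  ⇒  t = ln(C₀/C) / k
t = ln(297/17.6) / 0.006478 = 2.826 / 0.006478 ≈ 436 minutes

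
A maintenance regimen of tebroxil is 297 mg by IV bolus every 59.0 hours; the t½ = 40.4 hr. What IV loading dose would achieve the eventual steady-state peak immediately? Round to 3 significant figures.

467 mg

k = ln 2 / 40.4 = 0.01716 hr⁻¹
Accumulation ratio R = 1 / (1 − e^(−kτ)) = 1 / (1 − e^(−0.01716×59.0)) = 1 / (1 − 0.3634) = 1.571
Loading dose = maintenance dose × R = 297 × 1.571 ≈ 467 mg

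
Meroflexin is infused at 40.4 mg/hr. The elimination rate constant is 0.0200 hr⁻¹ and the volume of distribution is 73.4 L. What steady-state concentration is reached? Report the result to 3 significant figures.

CL = k · V = 0.0200 × 73.4 = 1.468 L/hr
Css = rate / CL = 40.4 / 1.468 ≈ 27.5 µg/mL

27.5 µg/mL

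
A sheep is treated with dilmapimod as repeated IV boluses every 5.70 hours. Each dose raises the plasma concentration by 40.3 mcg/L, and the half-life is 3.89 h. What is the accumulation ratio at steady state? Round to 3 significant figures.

1.57

k = ln 2 / 3.89 = 0.1782 h⁻¹
Fraction remaining after one interval: e^(−kτ) = e^(−0.1782 × 5.70) = 0.3622
R = 1 / (1 − 0.3622) = 1 / 0.6378 ≈ 1.57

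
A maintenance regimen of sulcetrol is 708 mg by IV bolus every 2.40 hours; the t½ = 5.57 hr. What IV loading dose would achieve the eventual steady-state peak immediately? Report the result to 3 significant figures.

2740 mg

k = ln 2 / 5.57 = 0.1244 hr⁻¹
Accumulation ratio R = 1 / (1 − e^(−kτ)) = 1 / (1 − e^(−0.1244×2.40)) = 1 / (1 − 0.7418) = 3.873
Loading dose = maintenance dose × R = 708 × 3.873 ≈ 2740 mg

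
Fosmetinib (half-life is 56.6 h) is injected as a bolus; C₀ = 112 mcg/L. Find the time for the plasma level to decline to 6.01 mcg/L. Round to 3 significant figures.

239 hours

k = ln 2 / 56.6 = 0.01225 h⁻¹
C(t) = C₀ e^(−kt)  ⇒  t = ln(C₀/C) / k
t = ln(112/6.01) / 0.01225 = 2.925 / 0.01225 ≈ 239 hours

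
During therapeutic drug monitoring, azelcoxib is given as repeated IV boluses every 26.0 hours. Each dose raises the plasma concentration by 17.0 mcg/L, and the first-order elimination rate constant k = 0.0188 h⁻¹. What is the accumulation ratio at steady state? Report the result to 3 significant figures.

Fraction remaining after one interval: e^(−kτ) = e^(−0.01880 × 26.0) = 0.6134
R = 1 / (1 − 0.6134) = 1 / 0.3866 ≈ 2.59

2.59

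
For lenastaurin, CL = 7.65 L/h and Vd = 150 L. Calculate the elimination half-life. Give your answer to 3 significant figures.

13.6 hours

k = CL / V = 7.65 / 150 = 0.05100 h⁻¹
t½ = ln 2 / k = ln 2 / 0.05100 ≈ 13.6 hours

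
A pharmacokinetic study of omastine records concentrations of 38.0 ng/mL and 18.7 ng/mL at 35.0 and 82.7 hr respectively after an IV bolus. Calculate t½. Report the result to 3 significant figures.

46.6 hours

k = ln(C₁/C₂) / (t₂ − t₁) = ln(38.0/18.7) / (82.7 − 35.0)
  = 0.7091 / 47.70 = 0.01487 hr⁻¹
t½ = ln 2 / k = ln 2 / 0.01487 ≈ 46.6 hours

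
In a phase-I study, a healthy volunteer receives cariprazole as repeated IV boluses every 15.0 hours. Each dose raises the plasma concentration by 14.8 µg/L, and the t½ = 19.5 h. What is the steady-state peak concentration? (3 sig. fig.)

k = ln 2 / 19.5 = 0.03555 h⁻¹
Fraction remaining after one interval: e^(−kτ) = e^(−0.03555 × 15.0) = 0.5867
R = 1 / (1 − 0.5867) = 2.420
Css,max = 14.8 × 2.420 ≈ 35.8 µg/L

35.8 µg/L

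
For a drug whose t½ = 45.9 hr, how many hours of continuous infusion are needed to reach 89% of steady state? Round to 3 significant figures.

k = ln 2 / 45.9 = 0.01510 hr⁻¹
f = 1 − e^(−kt)  ⇒  t = −ln(1 − f) / k
t = −ln(1 − 0.89) / 0.01510 = 2.207 / 0.01510 ≈ 146 hours

146 hours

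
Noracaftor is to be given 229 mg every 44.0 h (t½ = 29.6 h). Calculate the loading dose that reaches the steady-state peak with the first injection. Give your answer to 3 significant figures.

k = ln 2 / 29.6 = 0.02342 h⁻¹
Accumulation ratio R = 1 / (1 − e^(−kτ)) = 1 / (1 − e^(−0.02342×44.0)) = 1 / (1 − 0.3569) = 1.555
Loading dose = maintenance dose × R = 229 × 1.555 ≈ 356 mg

356 mg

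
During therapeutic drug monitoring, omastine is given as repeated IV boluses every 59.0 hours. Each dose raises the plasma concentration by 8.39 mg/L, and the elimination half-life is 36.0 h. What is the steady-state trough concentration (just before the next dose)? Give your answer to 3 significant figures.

3.97 mg/L

k = ln 2 / 36.0 = 0.01925 h⁻¹
Fraction remaining after one interval: e^(−kτ) = e^(−0.01925 × 59.0) = 0.3211
R = 1 / (1 − 0.3211) = 1.473
Css,max = 8.39 × 1.473 = 12.36 mg/L
Css,min = Css,max × e^(−kτ) = 12.36 × 0.3211 ≈ 3.97 mg/L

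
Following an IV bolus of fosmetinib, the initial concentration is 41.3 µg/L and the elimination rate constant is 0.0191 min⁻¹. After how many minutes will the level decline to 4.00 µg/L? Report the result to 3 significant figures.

C(t) = C₀ e^(−kt)  ⇒  t = ln(C₀/C) / k
t = ln(41.3/4.00) / 0.01910 = 2.335 / 0.01910 ≈ 122 minutes

122 minutes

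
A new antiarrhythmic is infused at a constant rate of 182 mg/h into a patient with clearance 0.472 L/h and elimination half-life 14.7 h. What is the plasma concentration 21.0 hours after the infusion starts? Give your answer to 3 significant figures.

242 µg/mL

Css = rate / CL = 182 / 0.472 = 385.6 µg/mL
k = ln 2 / 14.7 = 0.04715 h⁻¹
C(t) = Css (1 − e^(−kt)) = 385.6 × (1 − e^(−0.9902)) = 385.6 × 0.6285 ≈ 242 µg/mL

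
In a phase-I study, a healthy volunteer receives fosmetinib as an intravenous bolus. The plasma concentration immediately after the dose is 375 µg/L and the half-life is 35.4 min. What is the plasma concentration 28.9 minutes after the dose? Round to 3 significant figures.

k = ln 2 / 35.4 = 0.01958 min⁻¹
28.9 min is 0.8164 half-lives, so C = 375 × (1/2)^0.8164 = 375 × 0.5679 ≈ 213 µg/L

213 µg/L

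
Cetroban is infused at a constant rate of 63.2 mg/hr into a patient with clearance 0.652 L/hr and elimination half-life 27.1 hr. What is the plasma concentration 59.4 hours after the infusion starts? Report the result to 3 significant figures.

Css = rate / CL = 63.2 / 0.652 = 96.93 µg/mL
k = ln 2 / 27.1 = 0.02558 hr⁻¹
C(t) = Css (1 − e^(−kt)) = 96.93 × (1 − e^(−1.519)) = 96.93 × 0.7811 ≈ 75.7 µg/mL

75.7 µg/mL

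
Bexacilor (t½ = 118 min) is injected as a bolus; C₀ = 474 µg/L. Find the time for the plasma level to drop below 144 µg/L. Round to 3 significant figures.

203 minutes

k = ln 2 / 118 = 0.005874 min⁻¹
C(t) = C₀ e^(−kt)  ⇒  t = ln(C₀/C) / k
t = ln(474/144) / 0.005874 = 1.191 / 0.005874 ≈ 203 minutes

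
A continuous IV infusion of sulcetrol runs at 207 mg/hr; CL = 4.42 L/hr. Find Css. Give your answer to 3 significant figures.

46.8 mg/L

Css = infusion rate / CL = 207 / 4.42 ≈ 46.8 mg/L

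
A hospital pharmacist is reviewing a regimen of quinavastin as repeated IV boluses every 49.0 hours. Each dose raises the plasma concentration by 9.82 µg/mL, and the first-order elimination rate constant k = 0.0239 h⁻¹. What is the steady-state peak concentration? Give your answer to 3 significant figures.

Fraction remaining after one interval: e^(−kτ) = e^(−0.02390 × 49.0) = 0.3100
R = 1 / (1 − 0.3100) = 1.449
Css,max = 9.82 × 1.449 ≈ 14.2 µg/mL

14.2 µg/mL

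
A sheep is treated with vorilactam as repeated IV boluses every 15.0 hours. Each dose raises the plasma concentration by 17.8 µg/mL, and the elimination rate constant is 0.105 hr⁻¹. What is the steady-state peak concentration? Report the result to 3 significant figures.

22.4 µg/mL

Fraction remaining after one interval: e^(−kτ) = e^(−0.1050 × 15.0) = 0.2070
R = 1 / (1 − 0.2070) = 1.261
Css,max = 17.8 × 1.261 ≈ 22.4 µg/mL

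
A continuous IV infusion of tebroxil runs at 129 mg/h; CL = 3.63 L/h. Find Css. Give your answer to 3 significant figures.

35.5 mg/L

Css = infusion rate / CL = 129 / 3.63 ≈ 35.5 mg/L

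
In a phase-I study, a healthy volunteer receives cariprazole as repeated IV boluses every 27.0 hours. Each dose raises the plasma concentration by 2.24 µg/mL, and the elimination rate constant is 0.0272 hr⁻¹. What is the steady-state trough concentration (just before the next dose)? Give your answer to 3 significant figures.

2.07 µg/mL

Fraction remaining after one interval: e^(−kτ) = e^(−0.02720 × 27.0) = 0.4798
R = 1 / (1 − 0.4798) = 1.922
Css,max = 2.24 × 1.922 = 4.306 µg/mL
Css,min = Css,max × e^(−kτ) = 4.306 × 0.4798 ≈ 2.07 µg/mL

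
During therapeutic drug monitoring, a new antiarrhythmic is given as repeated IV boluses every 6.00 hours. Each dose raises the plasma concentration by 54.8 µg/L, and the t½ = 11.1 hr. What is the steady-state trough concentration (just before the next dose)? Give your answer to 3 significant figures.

k = ln 2 / 11.1 = 0.06245 hr⁻¹
Fraction remaining after one interval: e^(−kτ) = e^(−0.06245 × 6.00) = 0.6875
R = 1 / (1 − 0.6875) = 3.200
Css,max = 54.8 × 3.200 = 175.4 µg/L
Css,min = Css,max × e^(−kτ) = 175.4 × 0.6875 ≈ 121 µg/L

121 µg/L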